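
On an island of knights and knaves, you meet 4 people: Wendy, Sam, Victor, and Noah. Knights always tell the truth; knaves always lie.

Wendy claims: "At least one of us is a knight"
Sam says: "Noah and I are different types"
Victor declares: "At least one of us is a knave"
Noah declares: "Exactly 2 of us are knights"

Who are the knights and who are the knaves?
Wendy is a knight.
Sam is a knight.
Victor is a knight.
Noah is a knave.

Verification:
- Wendy (knight) says "At least one of us is a knight" - this is TRUE because Wendy, Sam, and Victor are knights.
- Sam (knight) says "Noah and I are different types" - this is TRUE because Sam is a knight and Noah is a knave.
- Victor (knight) says "At least one of us is a knave" - this is TRUE because Noah is a knave.
- Noah (knave) says "Exactly 2 of us are knights" - this is FALSE (a lie) because there are 3 knights.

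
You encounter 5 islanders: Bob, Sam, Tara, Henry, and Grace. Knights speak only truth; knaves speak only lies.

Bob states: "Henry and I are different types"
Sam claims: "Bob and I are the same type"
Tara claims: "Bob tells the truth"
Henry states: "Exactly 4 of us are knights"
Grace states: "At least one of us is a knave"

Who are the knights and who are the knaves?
Bob is a knight.
Sam is a knave.
Tara is a knight.
Henry is a knave.
Grace is a knight.

Verification:
- Bob (knight) says "Henry and I are different types" - this is TRUE because Bob is a knight and Henry is a knave.
- Sam (knave) says "Bob and I are the same type" - this is FALSE (a lie) because Sam is a knave and Bob is a knight.
- Tara (knight) says "Bob tells the truth" - this is TRUE because Bob is a knight.
- Henry (knave) says "Exactly 4 of us are knights" - this is FALSE (a lie) because there are 3 knights.
- Grace (knight) says "At least one of us is a knave" - this is TRUE because Sam and Henry are knaves.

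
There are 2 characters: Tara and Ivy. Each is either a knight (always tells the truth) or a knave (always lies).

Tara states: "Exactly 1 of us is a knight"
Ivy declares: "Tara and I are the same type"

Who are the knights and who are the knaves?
Tara is a knight.
Ivy is a knave.

Verification:
- Tara (knight) says "Exactly 1 of us is a knight" - this is TRUE because there are 1 knights.
- Ivy (knave) says "Tara and I are the same type" - this is FALSE (a lie) because Ivy is a knave and Tara is a knight.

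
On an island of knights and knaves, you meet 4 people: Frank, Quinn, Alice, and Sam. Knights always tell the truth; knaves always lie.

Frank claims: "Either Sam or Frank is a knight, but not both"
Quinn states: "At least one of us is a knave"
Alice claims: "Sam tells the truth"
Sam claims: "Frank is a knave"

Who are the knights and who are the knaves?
Frank is a knight.
Quinn is a knight.
Alice is a knave.
Sam is a knave.

Verification:
- Frank (knight) says "Either Sam or Frank is a knight, but not both" - this is TRUE because Sam is a knave and Frank is a knight.
- Quinn (knight) says "At least one of us is a knave" - this is TRUE because Alice and Sam are knaves.
- Alice (knave) says "Sam tells the truth" - this is FALSE (a lie) because Sam is a knave.
- Sam (knave) says "Frank is a knave" - this is FALSE (a lie) because Frank is a knight.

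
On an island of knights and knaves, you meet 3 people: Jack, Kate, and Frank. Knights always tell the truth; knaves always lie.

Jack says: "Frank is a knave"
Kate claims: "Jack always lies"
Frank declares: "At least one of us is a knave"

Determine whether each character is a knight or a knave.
Jack is a knave.
Kate is a knight.
Frank is a knight.

Verification:
- Jack (knave) says "Frank is a knave" - this is FALSE (a lie) because Frank is a knight.
- Kate (knight) says "Jack always lies" - this is TRUE because Jack is a knave.
- Frank (knight) says "At least one of us is a knave" - this is TRUE because Jack is a knave.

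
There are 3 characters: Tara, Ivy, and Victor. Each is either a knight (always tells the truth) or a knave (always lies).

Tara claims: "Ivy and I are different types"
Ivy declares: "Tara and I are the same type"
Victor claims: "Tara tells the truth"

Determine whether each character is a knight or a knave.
Tara is a knight.
Ivy is a knave.
Victor is a knight.

Verification:
- Tara (knight) says "Ivy and I are different types" - this is TRUE because Tara is a knight and Ivy is a knave.
- Ivy (knave) says "Tara and I are the same type" - this is FALSE (a lie) because Ivy is a knave and Tara is a knight.
- Victor (knight) says "Tara tells the truth" - this is TRUE because Tara is a knight.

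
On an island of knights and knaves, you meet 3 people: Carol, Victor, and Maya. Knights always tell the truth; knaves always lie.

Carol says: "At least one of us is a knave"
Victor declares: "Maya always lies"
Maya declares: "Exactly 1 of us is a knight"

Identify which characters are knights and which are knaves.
Carol is a knight.
Victor is a knight.
Maya is a knave.

Verification:
- Carol (knight) says "At least one of us is a knave" - this is TRUE because Maya is a knave.
- Victor (knight) says "Maya always lies" - this is TRUE because Maya is a knave.
- Maya (knave) says "Exactly 1 of us is a knight" - this is FALSE (a lie) because there are 2 knights.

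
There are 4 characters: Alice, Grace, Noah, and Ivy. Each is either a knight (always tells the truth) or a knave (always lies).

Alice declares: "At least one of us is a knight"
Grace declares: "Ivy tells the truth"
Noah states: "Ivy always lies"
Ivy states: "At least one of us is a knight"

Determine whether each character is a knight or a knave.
Alice is a knight.
Grace is a knight.
Noah is a knave.
Ivy is a knight.

Verification:
- Alice (knight) says "At least one of us is a knight" - this is TRUE because Alice, Grace, and Ivy are knights.
- Grace (knight) says "Ivy tells the truth" - this is TRUE because Ivy is a knight.
- Noah (knave) says "Ivy always lies" - this is FALSE (a lie) because Ivy is a knight.
- Ivy (knight) says "At least one of us is a knight" - this is TRUE because Alice, Grace, and Ivy are knights.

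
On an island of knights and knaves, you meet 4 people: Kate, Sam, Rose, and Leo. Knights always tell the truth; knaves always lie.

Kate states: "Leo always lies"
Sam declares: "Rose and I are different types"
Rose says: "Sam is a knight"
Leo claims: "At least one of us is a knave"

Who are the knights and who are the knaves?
Kate is a knave.
Sam is a knave.
Rose is a knave.
Leo is a knight.

Verification:
- Kate (knave) says "Leo always lies" - this is FALSE (a lie) because Leo is a knight.
- Sam (knave) says "Rose and I are different types" - this is FALSE (a lie) because Sam is a knave and Rose is a knave.
- Rose (knave) says "Sam is a knight" - this is FALSE (a lie) because Sam is a knave.
- Leo (knight) says "At least one of us is a knave" - this is TRUE because Kate, Sam, and Rose are knaves.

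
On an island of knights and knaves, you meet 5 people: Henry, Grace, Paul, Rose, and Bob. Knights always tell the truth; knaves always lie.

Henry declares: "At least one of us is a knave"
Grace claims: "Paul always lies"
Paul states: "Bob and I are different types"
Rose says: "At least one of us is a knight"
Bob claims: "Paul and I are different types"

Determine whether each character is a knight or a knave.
Henry is a knight.
Grace is a knight.
Paul is a knave.
Rose is a knight.
Bob is a knave.

Verification:
- Henry (knight) says "At least one of us is a knave" - this is TRUE because Paul and Bob are knaves.
- Grace (knight) says "Paul always lies" - this is TRUE because Paul is a knave.
- Paul (knave) says "Bob and I are different types" - this is FALSE (a lie) because Paul is a knave and Bob is a knave.
- Rose (knight) says "At least one of us is a knight" - this is TRUE because Henry, Grace, and Rose are knights.
- Bob (knave) says "Paul and I are different types" - this is FALSE (a lie) because Bob is a knave and Paul is a knave.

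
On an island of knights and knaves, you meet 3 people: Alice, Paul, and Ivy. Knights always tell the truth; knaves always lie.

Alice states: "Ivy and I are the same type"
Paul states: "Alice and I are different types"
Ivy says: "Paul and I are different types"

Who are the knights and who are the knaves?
Alice is a knave.
Paul is a knave.
Ivy is a knight.

Verification:
- Alice (knave) says "Ivy and I are the same type" - this is FALSE (a lie) because Alice is a knave and Ivy is a knight.
- Paul (knave) says "Alice and I are different types" - this is FALSE (a lie) because Paul is a knave and Alice is a knave.
- Ivy (knight) says "Paul and I are different types" - this is TRUE because Ivy is a knight and Paul is a knave.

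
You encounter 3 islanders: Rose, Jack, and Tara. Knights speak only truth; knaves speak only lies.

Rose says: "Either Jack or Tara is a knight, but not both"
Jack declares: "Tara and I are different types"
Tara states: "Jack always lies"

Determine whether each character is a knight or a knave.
Rose is a knight.
Jack is a knight.
Tara is a knave.

Verification:
- Rose (knight) says "Either Jack or Tara is a knight, but not both" - this is TRUE because Jack is a knight and Tara is a knave.
- Jack (knight) says "Tara and I are different types" - this is TRUE because Jack is a knight and Tara is a knave.
- Tara (knave) says "Jack always lies" - this is FALSE (a lie) because Jack is a knight.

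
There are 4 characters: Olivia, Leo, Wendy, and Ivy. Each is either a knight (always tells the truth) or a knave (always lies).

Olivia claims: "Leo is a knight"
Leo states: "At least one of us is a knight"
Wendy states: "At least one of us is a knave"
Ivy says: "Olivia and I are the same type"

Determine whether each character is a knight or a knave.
Olivia is a knight.
Leo is a knight.
Wendy is a knight.
Ivy is a knave.

Verification:
- Olivia (knight) says "Leo is a knight" - this is TRUE because Leo is a knight.
- Leo (knight) says "At least one of us is a knight" - this is TRUE because Olivia, Leo, and Wendy are knights.
- Wendy (knight) says "At least one of us is a knave" - this is TRUE because Ivy is a knave.
- Ivy (knave) says "Olivia and I are the same type" - this is FALSE (a lie) because Ivy is a knave and Olivia is a knight.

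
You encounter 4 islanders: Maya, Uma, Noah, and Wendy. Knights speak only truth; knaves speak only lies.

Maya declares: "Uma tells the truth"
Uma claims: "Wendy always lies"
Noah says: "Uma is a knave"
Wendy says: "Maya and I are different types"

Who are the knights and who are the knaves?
Maya is a knave.
Uma is a knave.
Noah is a knight.
Wendy is a knight.

Verification:
- Maya (knave) says "Uma tells the truth" - this is FALSE (a lie) because Uma is a knave.
- Uma (knave) says "Wendy always lies" - this is FALSE (a lie) because Wendy is a knight.
- Noah (knight) says "Uma is a knave" - this is TRUE because Uma is a knave.
- Wendy (knight) says "Maya and I are different types" - this is TRUE because Wendy is a knight and Maya is a knave.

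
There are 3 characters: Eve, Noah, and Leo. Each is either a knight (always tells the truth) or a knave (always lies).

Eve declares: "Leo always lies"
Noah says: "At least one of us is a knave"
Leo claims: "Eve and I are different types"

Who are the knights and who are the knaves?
Eve is a knave.
Noah is a knight.
Leo is a knight.

Verification:
- Eve (knave) says "Leo always lies" - this is FALSE (a lie) because Leo is a knight.
- Noah (knight) says "At least one of us is a knave" - this is TRUE because Eve is a knave.
- Leo (knight) says "Eve and I are different types" - this is TRUE because Leo is a knight and Eve is a knave.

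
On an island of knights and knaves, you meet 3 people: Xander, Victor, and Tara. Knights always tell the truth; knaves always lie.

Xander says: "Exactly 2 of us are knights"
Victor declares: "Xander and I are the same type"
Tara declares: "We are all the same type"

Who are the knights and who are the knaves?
Xander is a knight.
Victor is a knight.
Tara is a knave.

Verification:
- Xander (knight) says "Exactly 2 of us are knights" - this is TRUE because there are 2 knights.
- Victor (knight) says "Xander and I are the same type" - this is TRUE because Victor is a knight and Xander is a knight.
- Tara (knave) says "We are all the same type" - this is FALSE (a lie) because Xander and Victor are knights and Tara is a knave.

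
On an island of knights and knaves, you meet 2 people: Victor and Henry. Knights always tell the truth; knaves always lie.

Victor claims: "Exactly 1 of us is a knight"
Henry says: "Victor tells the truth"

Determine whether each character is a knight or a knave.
Victor is a knave.
Henry is a knave.

Verification:
- Victor (knave) says "Exactly 1 of us is a knight" - this is FALSE (a lie) because there are 0 knights.
- Henry (knave) says "Victor tells the truth" - this is FALSE (a lie) because Victor is a knave.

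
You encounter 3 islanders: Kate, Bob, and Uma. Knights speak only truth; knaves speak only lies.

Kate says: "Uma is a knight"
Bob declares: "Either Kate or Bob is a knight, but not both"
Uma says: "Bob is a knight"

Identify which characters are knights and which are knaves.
Kate is a knave.
Bob is a knave.
Uma is a knave.

Verification:
- Kate (knave) says "Uma is a knight" - this is FALSE (a lie) because Uma is a knave.
- Bob (knave) says "Either Kate or Bob is a knight, but not both" - this is FALSE (a lie) because Kate is a knave and Bob is a knave.
- Uma (knave) says "Bob is a knight" - this is FALSE (a lie) because Bob is a knave.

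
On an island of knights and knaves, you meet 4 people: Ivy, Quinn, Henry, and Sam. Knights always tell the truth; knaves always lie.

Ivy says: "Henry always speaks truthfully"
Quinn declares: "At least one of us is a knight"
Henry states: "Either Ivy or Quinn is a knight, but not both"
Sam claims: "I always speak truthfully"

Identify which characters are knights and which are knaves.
Ivy is a knave.
Quinn is a knave.
Henry is a knave.
Sam is a knave.

Verification:
- Ivy (knave) says "Henry always speaks truthfully" - this is FALSE (a lie) because Henry is a knave.
- Quinn (knave) says "At least one of us is a knight" - this is FALSE (a lie) because no one is a knight.
- Henry (knave) says "Either Ivy or Quinn is a knight, but not both" - this is FALSE (a lie) because Ivy is a knave and Quinn is a knave.
- Sam (knave) says "I always speak truthfully" - this is FALSE (a lie) because Sam is a knave.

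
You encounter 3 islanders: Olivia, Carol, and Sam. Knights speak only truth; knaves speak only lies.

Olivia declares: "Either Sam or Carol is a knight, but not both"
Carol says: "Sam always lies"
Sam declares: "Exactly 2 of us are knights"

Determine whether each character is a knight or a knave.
Olivia is a knight.
Carol is a knave.
Sam is a knight.

Verification:
- Olivia (knight) says "Either Sam or Carol is a knight, but not both" - this is TRUE because Sam is a knight and Carol is a knave.
- Carol (knave) says "Sam always lies" - this is FALSE (a lie) because Sam is a knight.
- Sam (knight) says "Exactly 2 of us are knights" - this is TRUE because there are 2 knights.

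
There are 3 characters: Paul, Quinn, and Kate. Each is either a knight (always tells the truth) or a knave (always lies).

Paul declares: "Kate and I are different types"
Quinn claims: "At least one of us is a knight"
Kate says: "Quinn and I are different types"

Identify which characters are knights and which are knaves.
Paul is a knave.
Quinn is a knave.
Kate is a knave.

Verification:
- Paul (knave) says "Kate and I are different types" - this is FALSE (a lie) because Paul is a knave and Kate is a knave.
- Quinn (knave) says "At least one of us is a knight" - this is FALSE (a lie) because no one is a knight.
- Kate (knave) says "Quinn and I are different types" - this is FALSE (a lie) because Kate is a knave and Quinn is a knave.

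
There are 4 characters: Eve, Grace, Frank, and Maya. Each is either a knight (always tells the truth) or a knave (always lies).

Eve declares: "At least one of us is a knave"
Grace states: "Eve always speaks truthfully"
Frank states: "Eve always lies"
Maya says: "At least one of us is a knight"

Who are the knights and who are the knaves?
Eve is a knight.
Grace is a knight.
Frank is a knave.
Maya is a knight.

Verification:
- Eve (knight) says "At least one of us is a knave" - this is TRUE because Frank is a knave.
- Grace (knight) says "Eve always speaks truthfully" - this is TRUE because Eve is a knight.
- Frank (knave) says "Eve always lies" - this is FALSE (a lie) because Eve is a knight.
- Maya (knight) says "At least one of us is a knight" - this is TRUE because Eve, Grace, and Maya are knights.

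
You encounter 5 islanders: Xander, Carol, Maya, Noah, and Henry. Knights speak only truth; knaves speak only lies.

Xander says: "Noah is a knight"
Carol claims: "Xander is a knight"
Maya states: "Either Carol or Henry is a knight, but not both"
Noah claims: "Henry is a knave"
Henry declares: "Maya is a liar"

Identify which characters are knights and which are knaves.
Xander is a knight.
Carol is a knight.
Maya is a knight.
Noah is a knight.
Henry is a knave.

Verification:
- Xander (knight) says "Noah is a knight" - this is TRUE because Noah is a knight.
- Carol (knight) says "Xander is a knight" - this is TRUE because Xander is a knight.
- Maya (knight) says "Either Carol or Henry is a knight, but not both" - this is TRUE because Carol is a knight and Henry is a knave.
- Noah (knight) says "Henry is a knave" - this is TRUE because Henry is a knave.
- Henry (knave) says "Maya is a liar" - this is FALSE (a lie) because Maya is a knight.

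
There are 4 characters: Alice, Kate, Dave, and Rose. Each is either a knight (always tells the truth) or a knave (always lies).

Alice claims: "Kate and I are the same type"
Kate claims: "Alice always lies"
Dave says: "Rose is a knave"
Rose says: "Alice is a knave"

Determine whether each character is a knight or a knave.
Alice is a knave.
Kate is a knight.
Dave is a knave.
Rose is a knight.

Verification:
- Alice (knave) says "Kate and I are the same type" - this is FALSE (a lie) because Alice is a knave and Kate is a knight.
- Kate (knight) says "Alice always lies" - this is TRUE because Alice is a knave.
- Dave (knave) says "Rose is a knave" - this is FALSE (a lie) because Rose is a knight.
- Rose (knight) says "Alice is a knave" - this is TRUE because Alice is a knave.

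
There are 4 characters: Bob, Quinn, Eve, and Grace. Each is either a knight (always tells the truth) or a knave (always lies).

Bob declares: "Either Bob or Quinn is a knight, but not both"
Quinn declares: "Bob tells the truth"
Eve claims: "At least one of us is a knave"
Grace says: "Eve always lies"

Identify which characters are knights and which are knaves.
Bob is a knave.
Quinn is a knave.
Eve is a knight.
Grace is a knave.

Verification:
- Bob (knave) says "Either Bob or Quinn is a knight, but not both" - this is FALSE (a lie) because Bob is a knave and Quinn is a knave.
- Quinn (knave) says "Bob tells the truth" - this is FALSE (a lie) because Bob is a knave.
- Eve (knight) says "At least one of us is a knave" - this is TRUE because Bob, Quinn, and Grace are knaves.
- Grace (knave) says "Eve always lies" - this is FALSE (a lie) because Eve is a knight.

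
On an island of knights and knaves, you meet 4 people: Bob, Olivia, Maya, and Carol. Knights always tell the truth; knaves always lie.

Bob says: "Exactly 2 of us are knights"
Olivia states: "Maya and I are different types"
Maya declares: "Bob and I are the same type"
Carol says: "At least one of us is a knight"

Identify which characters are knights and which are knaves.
Bob is a knight.
Olivia is a knave.
Maya is a knave.
Carol is a knight.

Verification:
- Bob (knight) says "Exactly 2 of us are knights" - this is TRUE because there are 2 knights.
- Olivia (knave) says "Maya and I are different types" - this is FALSE (a lie) because Olivia is a knave and Maya is a knave.
- Maya (knave) says "Bob and I are the same type" - this is FALSE (a lie) because Maya is a knave and Bob is a knight.
- Carol (knight) says "At least one of us is a knight" - this is TRUE because Bob and Carol are knights.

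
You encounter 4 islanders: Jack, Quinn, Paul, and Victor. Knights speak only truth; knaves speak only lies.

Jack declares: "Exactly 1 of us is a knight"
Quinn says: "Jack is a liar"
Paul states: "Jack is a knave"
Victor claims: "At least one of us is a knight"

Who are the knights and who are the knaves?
Jack is a knave.
Quinn is a knight.
Paul is a knight.
Victor is a knight.

Verification:
- Jack (knave) says "Exactly 1 of us is a knight" - this is FALSE (a lie) because there are 3 knights.
- Quinn (knight) says "Jack is a liar" - this is TRUE because Jack is a knave.
- Paul (knight) says "Jack is a knave" - this is TRUE because Jack is a knave.
- Victor (knight) says "At least one of us is a knight" - this is TRUE because Quinn, Paul, and Victor are knights.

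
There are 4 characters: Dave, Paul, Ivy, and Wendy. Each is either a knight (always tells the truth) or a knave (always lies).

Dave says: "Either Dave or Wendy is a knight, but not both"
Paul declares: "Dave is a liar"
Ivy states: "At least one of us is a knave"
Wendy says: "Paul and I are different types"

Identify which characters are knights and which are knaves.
Dave is a knight.
Paul is a knave.
Ivy is a knight.
Wendy is a knave.

Verification:
- Dave (knight) says "Either Dave or Wendy is a knight, but not both" - this is TRUE because Dave is a knight and Wendy is a knave.
- Paul (knave) says "Dave is a liar" - this is FALSE (a lie) because Dave is a knight.
- Ivy (knight) says "At least one of us is a knave" - this is TRUE because Paul and Wendy are knaves.
- Wendy (knave) says "Paul and I are different types" - this is FALSE (a lie) because Wendy is a knave and Paul is a knave.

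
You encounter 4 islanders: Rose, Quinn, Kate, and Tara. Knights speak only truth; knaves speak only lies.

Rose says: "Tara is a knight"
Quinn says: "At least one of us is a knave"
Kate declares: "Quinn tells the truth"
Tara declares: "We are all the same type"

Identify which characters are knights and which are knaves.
Rose is a knave.
Quinn is a knight.
Kate is a knight.
Tara is a knave.

Verification:
- Rose (knave) says "Tara is a knight" - this is FALSE (a lie) because Tara is a knave.
- Quinn (knight) says "At least one of us is a knave" - this is TRUE because Rose and Tara are knaves.
- Kate (knight) says "Quinn tells the truth" - this is TRUE because Quinn is a knight.
- Tara (knave) says "We are all the same type" - this is FALSE (a lie) because Quinn and Kate are knights and Rose and Tara are knaves.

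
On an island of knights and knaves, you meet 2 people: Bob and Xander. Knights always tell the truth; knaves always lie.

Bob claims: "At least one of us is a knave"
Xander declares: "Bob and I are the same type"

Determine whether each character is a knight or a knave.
Bob is a knight.
Xander is a knave.

Verification:
- Bob (knight) says "At least one of us is a knave" - this is TRUE because Xander is a knave.
- Xander (knave) says "Bob and I are the same type" - this is FALSE (a lie) because Xander is a knave and Bob is a knight.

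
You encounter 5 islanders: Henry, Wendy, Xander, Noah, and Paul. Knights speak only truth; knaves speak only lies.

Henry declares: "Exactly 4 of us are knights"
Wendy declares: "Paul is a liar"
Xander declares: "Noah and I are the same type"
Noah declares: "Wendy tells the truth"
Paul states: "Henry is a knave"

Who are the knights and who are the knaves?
Henry is a knight.
Wendy is a knight.
Xander is a knight.
Noah is a knight.
Paul is a knave.

Verification:
- Henry (knight) says "Exactly 4 of us are knights" - this is TRUE because there are 4 knights.
- Wendy (knight) says "Paul is a liar" - this is TRUE because Paul is a knave.
- Xander (knight) says "Noah and I are the same type" - this is TRUE because Xander is a knight and Noah is a knight.
- Noah (knight) says "Wendy tells the truth" - this is TRUE because Wendy is a knight.
- Paul (knave) says "Henry is a knave" - this is FALSE (a lie) because Henry is a knight.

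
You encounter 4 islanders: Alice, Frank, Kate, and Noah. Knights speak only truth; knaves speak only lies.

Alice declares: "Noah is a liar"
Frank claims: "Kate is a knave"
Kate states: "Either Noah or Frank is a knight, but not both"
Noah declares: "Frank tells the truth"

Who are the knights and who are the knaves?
Alice is a knave.
Frank is a knight.
Kate is a knave.
Noah is a knight.

Verification:
- Alice (knave) says "Noah is a liar" - this is FALSE (a lie) because Noah is a knight.
- Frank (knight) says "Kate is a knave" - this is TRUE because Kate is a knave.
- Kate (knave) says "Either Noah or Frank is a knight, but not both" - this is FALSE (a lie) because Noah is a knight and Frank is a knight.
- Noah (knight) says "Frank tells the truth" - this is TRUE because Frank is a knight.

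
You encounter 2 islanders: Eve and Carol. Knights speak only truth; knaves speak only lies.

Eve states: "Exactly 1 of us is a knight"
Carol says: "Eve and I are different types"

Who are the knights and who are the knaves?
Eve is a knave.
Carol is a knave.

Verification:
- Eve (knave) says "Exactly 1 of us is a knight" - this is FALSE (a lie) because there are 0 knights.
- Carol (knave) says "Eve and I are different types" - this is FALSE (a lie) because Carol is a knave and Eve is a knave.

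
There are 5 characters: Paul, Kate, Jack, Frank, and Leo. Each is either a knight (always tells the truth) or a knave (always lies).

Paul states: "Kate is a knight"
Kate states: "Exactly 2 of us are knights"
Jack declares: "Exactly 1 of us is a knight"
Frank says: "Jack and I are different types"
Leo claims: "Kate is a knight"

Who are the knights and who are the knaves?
Paul is a knave.
Kate is a knave.
Jack is a knave.
Frank is a knave.
Leo is a knave.

Verification:
- Paul (knave) says "Kate is a knight" - this is FALSE (a lie) because Kate is a knave.
- Kate (knave) says "Exactly 2 of us are knights" - this is FALSE (a lie) because there are 0 knights.
- Jack (knave) says "Exactly 1 of us is a knight" - this is FALSE (a lie) because there are 0 knights.
- Frank (knave) says "Jack and I are different types" - this is FALSE (a lie) because Frank is a knave and Jack is a knave.
- Leo (knave) says "Kate is a knight" - this is FALSE (a lie) because Kate is a knave.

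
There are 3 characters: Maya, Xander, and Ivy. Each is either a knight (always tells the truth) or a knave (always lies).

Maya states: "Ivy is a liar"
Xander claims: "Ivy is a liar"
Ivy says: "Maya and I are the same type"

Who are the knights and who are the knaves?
Maya is a knight.
Xander is a knight.
Ivy is a knave.

Verification:
- Maya (knight) says "Ivy is a liar" - this is TRUE because Ivy is a knave.
- Xander (knight) says "Ivy is a liar" - this is TRUE because Ivy is a knave.
- Ivy (knave) says "Maya and I are the same type" - this is FALSE (a lie) because Ivy is a knave and Maya is a knight.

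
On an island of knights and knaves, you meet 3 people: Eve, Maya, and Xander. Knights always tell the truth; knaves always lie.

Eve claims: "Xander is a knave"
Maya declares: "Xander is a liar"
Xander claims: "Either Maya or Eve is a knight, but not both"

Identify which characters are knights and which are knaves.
Eve is a knight.
Maya is a knight.
Xander is a knave.

Verification:
- Eve (knight) says "Xander is a knave" - this is TRUE because Xander is a knave.
- Maya (knight) says "Xander is a liar" - this is TRUE because Xander is a knave.
- Xander (knave) says "Either Maya or Eve is a knight, but not both" - this is FALSE (a lie) because Maya is a knight and Eve is a knight.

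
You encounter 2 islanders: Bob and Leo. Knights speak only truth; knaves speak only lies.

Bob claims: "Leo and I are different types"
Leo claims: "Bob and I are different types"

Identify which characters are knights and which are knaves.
Bob is a knave.
Leo is a knave.

Verification:
- Bob (knave) says "Leo and I are different types" - this is FALSE (a lie) because Bob is a knave and Leo is a knave.
- Leo (knave) says "Bob and I are different types" - this is FALSE (a lie) because Leo is a knave and Bob is a knave.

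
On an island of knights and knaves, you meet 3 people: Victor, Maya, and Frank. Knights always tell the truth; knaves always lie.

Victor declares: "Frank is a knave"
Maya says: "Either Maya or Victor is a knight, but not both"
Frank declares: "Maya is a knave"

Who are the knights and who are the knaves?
Victor is a knave.
Maya is a knave.
Frank is a knight.

Verification:
- Victor (knave) says "Frank is a knave" - this is FALSE (a lie) because Frank is a knight.
- Maya (knave) says "Either Maya or Victor is a knight, but not both" - this is FALSE (a lie) because Maya is a knave and Victor is a knave.
- Frank (knight) says "Maya is a knave" - this is TRUE because Maya is a knave.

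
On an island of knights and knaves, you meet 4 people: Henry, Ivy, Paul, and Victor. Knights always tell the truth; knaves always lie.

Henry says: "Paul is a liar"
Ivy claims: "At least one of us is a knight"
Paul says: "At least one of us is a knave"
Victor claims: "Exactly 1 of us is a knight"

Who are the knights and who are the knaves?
Henry is a knave.
Ivy is a knight.
Paul is a knight.
Victor is a knave.

Verification:
- Henry (knave) says "Paul is a liar" - this is FALSE (a lie) because Paul is a knight.
- Ivy (knight) says "At least one of us is a knight" - this is TRUE because Ivy and Paul are knights.
- Paul (knight) says "At least one of us is a knave" - this is TRUE because Henry and Victor are knaves.
- Victor (knave) says "Exactly 1 of us is a knight" - this is FALSE (a lie) because there are 2 knights.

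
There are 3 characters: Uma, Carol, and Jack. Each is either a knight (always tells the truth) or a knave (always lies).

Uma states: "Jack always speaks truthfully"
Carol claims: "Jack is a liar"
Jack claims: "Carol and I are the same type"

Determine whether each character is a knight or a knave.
Uma is a knave.
Carol is a knight.
Jack is a knave.

Verification:
- Uma (knave) says "Jack always speaks truthfully" - this is FALSE (a lie) because Jack is a knave.
- Carol (knight) says "Jack is a liar" - this is TRUE because Jack is a knave.
- Jack (knave) says "Carol and I are the same type" - this is FALSE (a lie) because Jack is a knave and Carol is a knight.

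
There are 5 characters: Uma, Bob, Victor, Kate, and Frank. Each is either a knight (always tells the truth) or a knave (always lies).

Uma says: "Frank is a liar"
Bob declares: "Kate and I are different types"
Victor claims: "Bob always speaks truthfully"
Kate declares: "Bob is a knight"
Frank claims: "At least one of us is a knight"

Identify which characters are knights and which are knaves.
Uma is a knave.
Bob is a knave.
Victor is a knave.
Kate is a knave.
Frank is a knight.

Verification:
- Uma (knave) says "Frank is a liar" - this is FALSE (a lie) because Frank is a knight.
- Bob (knave) says "Kate and I are different types" - this is FALSE (a lie) because Bob is a knave and Kate is a knave.
- Victor (knave) says "Bob always speaks truthfully" - this is FALSE (a lie) because Bob is a knave.
- Kate (knave) says "Bob is a knight" - this is FALSE (a lie) because Bob is a knave.
- Frank (knight) says "At least one of us is a knight" - this is TRUE because Frank is a knight.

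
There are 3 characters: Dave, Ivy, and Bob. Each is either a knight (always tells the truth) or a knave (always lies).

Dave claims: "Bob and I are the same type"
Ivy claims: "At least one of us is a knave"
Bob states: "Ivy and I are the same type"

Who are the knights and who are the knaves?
Dave is a knave.
Ivy is a knight.
Bob is a knight.

Verification:
- Dave (knave) says "Bob and I are the same type" - this is FALSE (a lie) because Dave is a knave and Bob is a knight.
- Ivy (knight) says "At least one of us is a knave" - this is TRUE because Dave is a knave.
- Bob (knight) says "Ivy and I are the same type" - this is TRUE because Bob is a knight and Ivy is a knight.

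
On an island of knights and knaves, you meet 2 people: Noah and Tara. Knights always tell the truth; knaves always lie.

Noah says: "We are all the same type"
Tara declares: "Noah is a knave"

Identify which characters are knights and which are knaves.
Noah is a knave.
Tara is a knight.

Verification:
- Noah (knave) says "We are all the same type" - this is FALSE (a lie) because Tara is a knight and Noah is a knave.
- Tara (knight) says "Noah is a knave" - this is TRUE because Noah is a knave.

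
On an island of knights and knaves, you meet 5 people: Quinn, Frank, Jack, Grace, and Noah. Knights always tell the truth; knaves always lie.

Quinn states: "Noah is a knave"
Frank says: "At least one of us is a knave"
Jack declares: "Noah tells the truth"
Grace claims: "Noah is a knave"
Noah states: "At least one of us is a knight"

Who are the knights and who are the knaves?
Quinn is a knave.
Frank is a knight.
Jack is a knight.
Grace is a knave.
Noah is a knight.

Verification:
- Quinn (knave) says "Noah is a knave" - this is FALSE (a lie) because Noah is a knight.
- Frank (knight) says "At least one of us is a knave" - this is TRUE because Quinn and Grace are knaves.
- Jack (knight) says "Noah tells the truth" - this is TRUE because Noah is a knight.
- Grace (knave) says "Noah is a knave" - this is FALSE (a lie) because Noah is a knight.
- Noah (knight) says "At least one of us is a knight" - this is TRUE because Frank, Jack, and Noah are knights.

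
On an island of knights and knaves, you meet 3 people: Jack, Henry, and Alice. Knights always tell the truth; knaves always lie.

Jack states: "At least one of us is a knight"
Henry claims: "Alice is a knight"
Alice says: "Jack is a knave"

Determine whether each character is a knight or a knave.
Jack is a knight.
Henry is a knave.
Alice is a knave.

Verification:
- Jack (knight) says "At least one of us is a knight" - this is TRUE because Jack is a knight.
- Henry (knave) says "Alice is a knight" - this is FALSE (a lie) because Alice is a knave.
- Alice (knave) says "Jack is a knave" - this is FALSE (a lie) because Jack is a knight.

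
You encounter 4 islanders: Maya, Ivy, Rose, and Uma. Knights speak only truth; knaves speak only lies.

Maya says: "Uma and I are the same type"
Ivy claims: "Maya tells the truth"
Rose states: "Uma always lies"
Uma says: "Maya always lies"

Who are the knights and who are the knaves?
Maya is a knave.
Ivy is a knave.
Rose is a knave.
Uma is a knight.

Verification:
- Maya (knave) says "Uma and I are the same type" - this is FALSE (a lie) because Maya is a knave and Uma is a knight.
- Ivy (knave) says "Maya tells the truth" - this is FALSE (a lie) because Maya is a knave.
- Rose (knave) says "Uma always lies" - this is FALSE (a lie) because Uma is a knight.
- Uma (knight) says "Maya always lies" - this is TRUE because Maya is a knave.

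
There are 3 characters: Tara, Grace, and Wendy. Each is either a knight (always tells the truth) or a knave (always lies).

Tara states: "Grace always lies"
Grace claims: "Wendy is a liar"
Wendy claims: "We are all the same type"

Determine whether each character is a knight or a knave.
Tara is a knave.
Grace is a knight.
Wendy is a knave.

Verification:
- Tara (knave) says "Grace always lies" - this is FALSE (a lie) because Grace is a knight.
- Grace (knight) says "Wendy is a liar" - this is TRUE because Wendy is a knave.
- Wendy (knave) says "We are all the same type" - this is FALSE (a lie) because Grace is a knight and Tara and Wendy are knaves.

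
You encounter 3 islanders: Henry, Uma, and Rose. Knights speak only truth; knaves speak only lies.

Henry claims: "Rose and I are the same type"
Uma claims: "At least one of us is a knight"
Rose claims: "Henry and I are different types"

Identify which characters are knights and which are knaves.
Henry is a knave.
Uma is a knight.
Rose is a knight.

Verification:
- Henry (knave) says "Rose and I are the same type" - this is FALSE (a lie) because Henry is a knave and Rose is a knight.
- Uma (knight) says "At least one of us is a knight" - this is TRUE because Uma and Rose are knights.
- Rose (knight) says "Henry and I are different types" - this is TRUE because Rose is a knight and Henry is a knave.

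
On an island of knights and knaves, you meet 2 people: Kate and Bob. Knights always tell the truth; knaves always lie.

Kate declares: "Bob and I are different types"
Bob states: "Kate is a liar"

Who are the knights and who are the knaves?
Kate is a knight.
Bob is a knave.

Verification:
- Kate (knight) says "Bob and I are different types" - this is TRUE because Kate is a knight and Bob is a knave.
- Bob (knave) says "Kate is a liar" - this is FALSE (a lie) because Kate is a knight.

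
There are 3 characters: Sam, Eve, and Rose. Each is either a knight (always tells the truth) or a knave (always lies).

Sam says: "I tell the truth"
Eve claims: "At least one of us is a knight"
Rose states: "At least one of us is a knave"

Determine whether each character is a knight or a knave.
Sam is a knave.
Eve is a knight.
Rose is a knight.

Verification:
- Sam (knave) says "I tell the truth" - this is FALSE (a lie) because Sam is a knave.
- Eve (knight) says "At least one of us is a knight" - this is TRUE because Eve and Rose are knights.
- Rose (knight) says "At least one of us is a knave" - this is TRUE because Sam is a knave.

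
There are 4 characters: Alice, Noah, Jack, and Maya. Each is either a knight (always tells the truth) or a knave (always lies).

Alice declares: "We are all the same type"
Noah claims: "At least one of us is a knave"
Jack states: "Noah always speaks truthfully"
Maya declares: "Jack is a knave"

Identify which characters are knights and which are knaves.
Alice is a knave.
Noah is a knight.
Jack is a knight.
Maya is a knave.

Verification:
- Alice (knave) says "We are all the same type" - this is FALSE (a lie) because Noah and Jack are knights and Alice and Maya are knaves.
- Noah (knight) says "At least one of us is a knave" - this is TRUE because Alice and Maya are knaves.
- Jack (knight) says "Noah always speaks truthfully" - this is TRUE because Noah is a knight.
- Maya (knave) says "Jack is a knave" - this is FALSE (a lie) because Jack is a knight.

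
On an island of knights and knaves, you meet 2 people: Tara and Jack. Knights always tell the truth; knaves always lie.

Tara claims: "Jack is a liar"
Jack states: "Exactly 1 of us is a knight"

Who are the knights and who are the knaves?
Tara is a knave.
Jack is a knight.

Verification:
- Tara (knave) says "Jack is a liar" - this is FALSE (a lie) because Jack is a knight.
- Jack (knight) says "Exactly 1 of us is a knight" - this is TRUE because there are 1 knights.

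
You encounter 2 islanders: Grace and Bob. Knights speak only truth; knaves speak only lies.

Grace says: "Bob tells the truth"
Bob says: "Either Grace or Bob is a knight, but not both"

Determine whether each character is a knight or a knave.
Grace is a knave.
Bob is a knave.

Verification:
- Grace (knave) says "Bob tells the truth" - this is FALSE (a lie) because Bob is a knave.
- Bob (knave) says "Either Grace or Bob is a knight, but not both" - this is FALSE (a lie) because Grace is a knave and Bob is a knave.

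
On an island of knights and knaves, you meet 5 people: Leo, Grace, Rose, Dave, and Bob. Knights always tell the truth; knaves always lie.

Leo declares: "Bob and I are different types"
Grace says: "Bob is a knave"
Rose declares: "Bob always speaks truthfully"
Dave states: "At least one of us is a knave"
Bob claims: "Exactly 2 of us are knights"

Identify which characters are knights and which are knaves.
Leo is a knight.
Grace is a knight.
Rose is a knave.
Dave is a knight.
Bob is a knave.

Verification:
- Leo (knight) says "Bob and I are different types" - this is TRUE because Leo is a knight and Bob is a knave.
- Grace (knight) says "Bob is a knave" - this is TRUE because Bob is a knave.
- Rose (knave) says "Bob always speaks truthfully" - this is FALSE (a lie) because Bob is a knave.
- Dave (knight) says "At least one of us is a knave" - this is TRUE because Rose and Bob are knaves.
- Bob (knave) says "Exactly 2 of us are knights" - this is FALSE (a lie) because there are 3 knights.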